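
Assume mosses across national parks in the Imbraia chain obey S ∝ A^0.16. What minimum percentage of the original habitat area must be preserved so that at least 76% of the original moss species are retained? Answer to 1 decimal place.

18.0%

Need (A_new/A_old)^0.16 = 0.76, so A_new/A_old = 0.76^(1/0.16) = 0.76^6.25
ln(A_new/A_old) = ln 0.76 / 0.16 = -0.2744 / 0.16 = -1.7152
A_new/A_old = e^-1.7152 ≈ 0.1799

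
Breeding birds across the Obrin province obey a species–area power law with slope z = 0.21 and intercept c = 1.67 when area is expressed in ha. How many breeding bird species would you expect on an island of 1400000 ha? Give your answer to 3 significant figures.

32.6

S = 1.67 × 1400000^0.21
ln S = ln 1.67 + 0.21 × ln 1400000 = 0.5128 + 0.21 × 14.1520 = 3.4847
S = e^3.4847 ≈ 32.61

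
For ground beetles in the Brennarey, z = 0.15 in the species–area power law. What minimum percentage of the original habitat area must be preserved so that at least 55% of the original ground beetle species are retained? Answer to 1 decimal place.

1.9%

Need (A_new/A_old)^0.15 = 0.55, so A_new/A_old = 0.55^(1/0.15) = 0.55^6.667
ln(A_new/A_old) = ln 0.55 / 0.15 = -0.5978 / 0.15 = -3.9856
A_new/A_old = e^-3.9856 ≈ 0.01858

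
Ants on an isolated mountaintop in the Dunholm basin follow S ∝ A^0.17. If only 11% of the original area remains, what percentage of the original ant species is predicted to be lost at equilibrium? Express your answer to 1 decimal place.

31.3%

S_new/S_old = (A_new/A_old)^z = 0.11^0.17
= exp(0.17 × ln 0.11) = exp(0.17 × -2.2073) = exp(-0.3752) ≈ 0.6871
Fraction lost = 1 − 0.6871 = 0.3129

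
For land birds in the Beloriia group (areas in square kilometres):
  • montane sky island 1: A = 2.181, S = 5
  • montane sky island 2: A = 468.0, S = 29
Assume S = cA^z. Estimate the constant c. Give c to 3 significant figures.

3.87

z = ln(S₂/S₁) / ln(A₂/A₁) = ln(29/5) / ln(468/2.181) = 1.7579 / 5.3687 = 0.3274
c = S₁ / A₁^z = 5 / 2.181^0.3274 = 5 / 1.291 = 3.873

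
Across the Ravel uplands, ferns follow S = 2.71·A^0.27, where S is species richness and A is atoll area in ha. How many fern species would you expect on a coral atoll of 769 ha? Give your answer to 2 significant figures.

S = 2.71 × 769^0.27
ln S = ln 2.71 + 0.27 × ln 769 = 0.9969 + 0.27 × 6.6451 = 2.7911
S = e^2.7911 ≈ 16.3

16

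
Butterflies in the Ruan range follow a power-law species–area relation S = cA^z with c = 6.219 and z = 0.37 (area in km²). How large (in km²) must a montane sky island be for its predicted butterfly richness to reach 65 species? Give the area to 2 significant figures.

570 km²

65 = 6.219 × A^0.37  ⇒  A^0.37 = 65/6.219 = 10.45
ln A = ln(10.45) / 0.37 = 2.3468 / 0.37 = 6.3426
A = e^6.3426 ≈ 568.3 km²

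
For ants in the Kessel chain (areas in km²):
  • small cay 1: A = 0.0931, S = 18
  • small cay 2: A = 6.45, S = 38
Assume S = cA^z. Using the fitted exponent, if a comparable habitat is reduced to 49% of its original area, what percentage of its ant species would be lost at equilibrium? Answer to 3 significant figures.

11.8%

z = ln(38/18) / ln(6.45/0.0931) = 0.7472 / 4.2382 = 0.1763
S_new/S_old = (A_new/A_old)^z = 0.49^0.1763 = exp(0.1763 × -0.7133) = 0.8818
Fraction lost = 1 − 0.8818 = 0.1182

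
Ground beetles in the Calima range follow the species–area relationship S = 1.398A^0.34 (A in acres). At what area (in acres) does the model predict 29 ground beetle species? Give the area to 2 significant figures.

7500 acres

29 = 1.398 × A^0.34  ⇒  A^0.34 = 29/1.398 = 20.74
ln A = ln(20.74) / 0.34 = 3.0323 / 0.34 = 8.9184
A = e^8.9184 ≈ 7468 acres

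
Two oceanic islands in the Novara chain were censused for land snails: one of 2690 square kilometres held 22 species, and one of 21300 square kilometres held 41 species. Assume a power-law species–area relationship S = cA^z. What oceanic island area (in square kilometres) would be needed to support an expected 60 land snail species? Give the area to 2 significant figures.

z = ln(41/22) / ln(21300/2690) = 0.6225 / 2.0692 = 0.3009
c = 22 / 2690^0.3009 = 22 / 10.76 = 2.044
A = (60/2.044)^(1/0.3009) ⇒ ln A = ln(29.35)/0.3009 = 11.2321
A = e^11.2321 ≈ 75514 square kilometres

76000 square kilometres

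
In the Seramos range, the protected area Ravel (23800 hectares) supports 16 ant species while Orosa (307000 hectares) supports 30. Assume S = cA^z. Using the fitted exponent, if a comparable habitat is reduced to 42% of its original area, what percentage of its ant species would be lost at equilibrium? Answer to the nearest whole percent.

z = ln(30/16) / ln(307000/23800) = 0.6286 / 2.5572 = 0.2458
S_new/S_old = (A_new/A_old)^z = 0.42^0.2458 = exp(0.2458 × -0.8675) = 0.808
Fraction lost = 1 − 0.808 = 0.192

19%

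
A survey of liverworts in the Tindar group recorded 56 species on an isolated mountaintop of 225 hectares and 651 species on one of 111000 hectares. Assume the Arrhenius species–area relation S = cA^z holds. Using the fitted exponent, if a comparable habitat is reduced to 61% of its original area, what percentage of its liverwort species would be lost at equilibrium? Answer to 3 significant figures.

17.8%

z = ln(651/56) / ln(111000/225) = 2.4532 / 6.2012 = 0.3956
S_new/S_old = (A_new/A_old)^z = 0.61^0.3956 = exp(0.3956 × -0.4943) = 0.8224
Fraction lost = 1 − 0.8224 = 0.1776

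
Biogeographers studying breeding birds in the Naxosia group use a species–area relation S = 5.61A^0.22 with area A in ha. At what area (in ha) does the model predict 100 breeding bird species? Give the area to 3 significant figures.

100 = 5.61 × A^0.22  ⇒  A^0.22 = 100/5.61 = 17.83
ln A = ln(17.83) / 0.22 = 2.8806 / 0.22 = 13.0937
A = e^13.0937 ≈ 485884 ha

486000 ha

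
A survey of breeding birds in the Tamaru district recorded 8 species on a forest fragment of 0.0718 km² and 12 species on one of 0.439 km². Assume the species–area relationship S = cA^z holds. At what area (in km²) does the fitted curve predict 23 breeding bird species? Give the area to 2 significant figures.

8.0 km²

z = ln(12/8) / ln(0.439/0.0718) = 0.4055 / 1.8106 = 0.2239
c = 8 / 0.0718^0.2239 = 8 / 0.5544 = 14.43
A = (23/14.43)^(1/0.2239) ⇒ ln A = ln(1.594)/0.2239 = 2.0820
A = e^2.0820 ≈ 8.02 km²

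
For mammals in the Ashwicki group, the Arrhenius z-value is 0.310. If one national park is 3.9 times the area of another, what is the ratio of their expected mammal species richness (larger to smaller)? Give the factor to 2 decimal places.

1.52

S₂/S₁ = (A₂/A₁)^z = 3.9^0.31
ln(S₂/S₁) = 0.31 × ln 3.9 = 0.31 × 1.3610 = 0.4219
S₂/S₁ = e^0.4219 ≈ 1.525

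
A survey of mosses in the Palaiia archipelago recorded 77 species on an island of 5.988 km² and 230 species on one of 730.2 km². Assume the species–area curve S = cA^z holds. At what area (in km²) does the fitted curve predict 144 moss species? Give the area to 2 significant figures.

93 km²

z = ln(230/77) / ln(730.2/5.988) = 1.0943 / 4.8036 = 0.2278
c = 77 / 5.988^0.2278 = 77 / 1.503 = 51.22
A = (144/51.22)^(1/0.2278) ⇒ ln A = ln(2.812)/0.2278 = 4.5378
A = e^4.5378 ≈ 93.48 km²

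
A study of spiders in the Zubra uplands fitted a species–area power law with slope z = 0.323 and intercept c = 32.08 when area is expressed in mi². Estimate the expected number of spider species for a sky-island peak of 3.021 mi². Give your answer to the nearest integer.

46 species

S = 32.08 × 3.021^0.323
ln S = ln 32.08 + 0.323 × ln 3.021 = 3.4682 + 0.323 × 1.1056 = 3.8253
S = e^3.8253 ≈ 45.85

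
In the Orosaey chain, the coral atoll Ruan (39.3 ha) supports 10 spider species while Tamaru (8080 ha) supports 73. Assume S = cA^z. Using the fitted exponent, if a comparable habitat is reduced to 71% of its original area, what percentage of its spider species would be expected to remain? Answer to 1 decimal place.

z = ln(73/10) / ln(8080/39.3) = 1.9879 / 5.3259 = 0.3732
S_new/S_old = (A_new/A_old)^z = 0.71^0.3732 = exp(0.3732 × -0.3425) = 0.88

88.0%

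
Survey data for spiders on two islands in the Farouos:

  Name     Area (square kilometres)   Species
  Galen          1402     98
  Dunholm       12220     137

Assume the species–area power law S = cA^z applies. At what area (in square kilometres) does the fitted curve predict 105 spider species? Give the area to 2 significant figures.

z = ln(137/98) / ln(12220/1402) = 0.3350 / 2.1652 = 0.1547
c = 98 / 1402^0.1547 = 98 / 3.068 = 31.94
A = (105/31.94)^(1/0.1547) ⇒ ln A = ln(3.287)/0.1547 = 7.6916
A = e^7.6916 ≈ 2190 square kilometres

2200 square kilometres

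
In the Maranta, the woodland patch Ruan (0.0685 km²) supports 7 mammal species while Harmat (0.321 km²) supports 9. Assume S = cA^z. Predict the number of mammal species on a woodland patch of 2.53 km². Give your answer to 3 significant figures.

z = ln(9/7) / ln(0.321/0.0685) = 0.2513 / 1.5446 = 0.1627
c = 7 / 0.0685^0.1627 = 7 / 0.6465 = 10.83
S₃ = 10.83 × 2.53^0.1627 = 10.83 × 1.163 ≈ 12.59

12.6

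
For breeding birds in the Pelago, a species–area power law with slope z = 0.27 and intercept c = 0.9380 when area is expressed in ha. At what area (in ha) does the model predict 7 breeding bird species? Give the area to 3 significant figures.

1710 ha

7 = 0.938 × A^0.27  ⇒  A^0.27 = 7/0.938 = 7.463
ln A = ln(7.463) / 0.27 = 2.0099 / 0.27 = 7.4441
A = e^7.4441 ≈ 1710 ha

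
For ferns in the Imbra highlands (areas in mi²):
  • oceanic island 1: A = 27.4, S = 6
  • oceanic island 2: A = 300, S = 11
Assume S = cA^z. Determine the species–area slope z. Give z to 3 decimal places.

Taking logs: ln S = ln c + z ln A, so z = (ln S₂ − ln S₁)/(ln A₂ − ln A₁).
z = ln(11/6) / ln(300/27.4) = ln(1.833) / ln(10.95) = 0.6061 / 2.3932 = 0.2533

0.253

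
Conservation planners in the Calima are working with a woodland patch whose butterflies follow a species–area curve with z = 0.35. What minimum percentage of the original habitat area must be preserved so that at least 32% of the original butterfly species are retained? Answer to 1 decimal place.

Need (A_new/A_old)^0.35 = 0.32, so A_new/A_old = 0.32^(1/0.35) = 0.32^2.857
ln(A_new/A_old) = ln 0.32 / 0.35 = -1.1394 / 0.35 = -3.2555
A_new/A_old = e^-3.2555 ≈ 0.03856

3.9%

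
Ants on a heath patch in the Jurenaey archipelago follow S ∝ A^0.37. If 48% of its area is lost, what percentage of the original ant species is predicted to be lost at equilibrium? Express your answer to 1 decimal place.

S_new/S_old = (A_new/A_old)^z = 0.52^0.37
= exp(0.37 × ln 0.52) = exp(0.37 × -0.6539) = exp(-0.2420) ≈ 0.7851
Fraction lost = 1 − 0.7851 = 0.2149

21.5%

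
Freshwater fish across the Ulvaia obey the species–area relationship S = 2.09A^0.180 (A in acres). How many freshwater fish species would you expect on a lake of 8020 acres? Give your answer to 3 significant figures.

S = 2.09 × 8020^0.18 = 2.09 × 5.044 ≈ 10.54

10.5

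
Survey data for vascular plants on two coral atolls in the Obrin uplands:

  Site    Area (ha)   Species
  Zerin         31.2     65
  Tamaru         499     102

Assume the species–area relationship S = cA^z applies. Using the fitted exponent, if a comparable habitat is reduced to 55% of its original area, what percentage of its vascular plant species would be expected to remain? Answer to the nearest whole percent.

z = ln(102/65) / ln(499/31.2) = 0.4506 / 2.7722 = 0.1625
S_new/S_old = (A_new/A_old)^z = 0.55^0.1625 = exp(0.1625 × -0.5978) = 0.9074

91%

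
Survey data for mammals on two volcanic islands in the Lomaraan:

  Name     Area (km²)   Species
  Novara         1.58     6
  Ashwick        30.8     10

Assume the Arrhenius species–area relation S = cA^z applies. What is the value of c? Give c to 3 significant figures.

z = ln(S₂/S₁) / ln(A₂/A₁) = ln(10/6) / ln(30.8/1.58) = 0.5108 / 2.9701 = 0.1720
c = S₁ / A₁^z = 6 / 1.58^0.1720 = 6 / 1.082 = 5.546

5.55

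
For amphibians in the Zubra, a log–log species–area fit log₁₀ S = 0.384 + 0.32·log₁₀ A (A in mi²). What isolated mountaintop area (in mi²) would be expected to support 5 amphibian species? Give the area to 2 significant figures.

9.6 mi²

5 = 2.421 × A^0.32  ⇒  A^0.32 = 5/2.421 = 2.065
ln A = ln(2.065) / 0.32 = 0.7252 / 0.32 = 2.2664
A = e^2.2664 ≈ 9.645 mi²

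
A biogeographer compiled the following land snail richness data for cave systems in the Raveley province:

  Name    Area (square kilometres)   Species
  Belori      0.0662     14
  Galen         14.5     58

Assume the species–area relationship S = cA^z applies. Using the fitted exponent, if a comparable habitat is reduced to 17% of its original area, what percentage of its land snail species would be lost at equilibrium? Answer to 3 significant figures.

37.3%

z = ln(58/14) / ln(14.5/0.0662) = 1.4214 / 5.3892 = 0.2637
S_new/S_old = (A_new/A_old)^z = 0.17^0.2637 = exp(0.2637 × -1.7720) = 0.6267
Fraction lost = 1 − 0.6267 = 0.3733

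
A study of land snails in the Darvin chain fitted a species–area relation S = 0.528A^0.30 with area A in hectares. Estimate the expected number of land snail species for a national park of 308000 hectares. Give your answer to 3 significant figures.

S = 0.528 × 308000^0.3
ln S = ln 0.528 + 0.3 × ln 308000 = -0.6387 + 0.3 × 12.6379 = 3.1527
S = e^3.1527 ≈ 23.4

23.4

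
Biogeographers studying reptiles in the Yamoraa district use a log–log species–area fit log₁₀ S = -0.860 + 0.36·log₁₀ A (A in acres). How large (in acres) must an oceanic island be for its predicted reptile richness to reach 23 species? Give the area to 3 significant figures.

1480000 acres

23 = 0.138 × A^0.36  ⇒  A^0.36 = 23/0.138 = 166.6
ln A = ln(166.6) / 0.36 = 5.1157 / 0.36 = 14.2103
A = e^14.2103 ≈ 1484110 acres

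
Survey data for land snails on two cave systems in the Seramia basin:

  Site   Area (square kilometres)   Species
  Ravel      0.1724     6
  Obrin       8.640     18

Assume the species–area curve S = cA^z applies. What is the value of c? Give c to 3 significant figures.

z = ln(S₂/S₁) / ln(A₂/A₁) = ln(18/6) / ln(8.64/0.1724) = 1.0986 / 3.9143 = 0.2807
c = S₁ / A₁^z = 6 / 0.1724^0.2807 = 6 / 0.6106 = 9.827

9.83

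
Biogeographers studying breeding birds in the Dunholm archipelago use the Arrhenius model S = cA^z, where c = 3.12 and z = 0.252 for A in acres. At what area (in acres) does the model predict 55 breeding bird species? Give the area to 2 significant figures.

55 = 3.12 × A^0.252  ⇒  A^0.252 = 55/3.12 = 17.63
ln A = ln(17.63) / 0.252 = 2.8695 / 0.252 = 11.3869
A = e^11.3869 ≈ 88160 acres

88000 acres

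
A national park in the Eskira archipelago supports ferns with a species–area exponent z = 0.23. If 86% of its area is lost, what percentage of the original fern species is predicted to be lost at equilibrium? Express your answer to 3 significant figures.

S_new/S_old = (A_new/A_old)^z = 0.14^0.23
= exp(0.23 × ln 0.14) = exp(0.23 × -1.9661) = exp(-0.4522) ≈ 0.6362
Fraction lost = 1 − 0.6362 = 0.3638

36.4%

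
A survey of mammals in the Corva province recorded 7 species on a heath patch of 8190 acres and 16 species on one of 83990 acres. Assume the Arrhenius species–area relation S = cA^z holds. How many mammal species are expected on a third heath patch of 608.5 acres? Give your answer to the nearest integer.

z = ln(16/7) / ln(83990/8190) = 0.8267 / 2.3278 = 0.3551
c = 7 / 8190^0.3551 = 7 / 24.53 = 0.2853
S₃ = 0.2853 × 608.5^0.3551 = 0.2853 × 9.745 ≈ 2.781

3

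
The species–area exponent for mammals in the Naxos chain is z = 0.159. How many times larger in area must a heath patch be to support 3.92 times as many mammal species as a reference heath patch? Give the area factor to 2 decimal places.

(A₂/A₁)^0.159 = 3.92, so A₂/A₁ = 3.92^(1/0.159) = 3.92^6.289
ln(A₂/A₁) = ln 3.92 / 0.159 = 1.3661 / 0.159 = 8.5918
A₂/A₁ = e^8.5918 ≈ 5387

5387.15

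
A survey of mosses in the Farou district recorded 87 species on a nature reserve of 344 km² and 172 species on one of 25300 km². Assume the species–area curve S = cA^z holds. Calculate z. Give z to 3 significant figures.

Taking logs: ln S = ln c + z ln A, so z = (ln S₂ − ln S₁)/(ln A₂ − ln A₁).
z = ln(172/87) / ln(25300/344) = ln(1.977) / ln(73.55) = 0.6816 / 4.2979 = 0.1586

0.159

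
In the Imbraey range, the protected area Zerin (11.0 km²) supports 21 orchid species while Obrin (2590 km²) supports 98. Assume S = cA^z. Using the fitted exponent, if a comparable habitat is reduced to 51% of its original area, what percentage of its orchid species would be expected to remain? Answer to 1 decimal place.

z = ln(98/21) / ln(2590/11) = 1.5404 / 5.4615 = 0.2821
S_new/S_old = (A_new/A_old)^z = 0.51^0.2821 = exp(0.2821 × -0.6733) = 0.827

82.7%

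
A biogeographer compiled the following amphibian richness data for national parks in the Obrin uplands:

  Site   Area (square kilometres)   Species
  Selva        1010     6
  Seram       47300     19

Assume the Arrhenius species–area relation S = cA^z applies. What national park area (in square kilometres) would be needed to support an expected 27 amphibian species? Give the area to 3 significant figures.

z = ln(19/6) / ln(47300/1010) = 1.1527 / 3.8466 = 0.2997
c = 6 / 1010^0.2997 = 6 / 7.949 = 0.7549
A = (27/0.7549)^(1/0.2997) ⇒ ln A = ln(35.77)/0.2997 = 11.9369
A = e^11.9369 ≈ 152802 square kilometres

153000 square kilometres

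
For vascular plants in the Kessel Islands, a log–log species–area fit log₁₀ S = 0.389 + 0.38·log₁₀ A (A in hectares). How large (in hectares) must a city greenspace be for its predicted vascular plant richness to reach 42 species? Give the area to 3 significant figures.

1770 hectares

42 = 2.449 × A^0.38  ⇒  A^0.38 = 42/2.449 = 17.15
ln A = ln(17.15) / 0.38 = 2.8420 / 0.38 = 7.4789
A = e^7.4789 ≈ 1770 hectares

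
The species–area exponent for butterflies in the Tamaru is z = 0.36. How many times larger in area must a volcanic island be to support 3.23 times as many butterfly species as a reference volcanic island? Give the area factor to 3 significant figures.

26.0

(A₂/A₁)^0.36 = 3.23, so A₂/A₁ = 3.23^(1/0.36) = 3.23^2.778
ln(A₂/A₁) = ln 3.23 / 0.36 = 1.1725 / 0.36 = 3.2569
A₂/A₁ = e^3.2569 ≈ 25.97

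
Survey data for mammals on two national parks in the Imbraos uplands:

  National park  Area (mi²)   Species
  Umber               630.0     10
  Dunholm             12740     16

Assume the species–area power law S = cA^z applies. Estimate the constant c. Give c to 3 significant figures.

3.65

z = ln(S₂/S₁) / ln(A₂/A₁) = ln(16/10) / ln(12740/630) = 0.4700 / 3.0068 = 0.1563
c = S₁ / A₁^z = 10 / 630^0.1563 = 10 / 2.739 = 3.651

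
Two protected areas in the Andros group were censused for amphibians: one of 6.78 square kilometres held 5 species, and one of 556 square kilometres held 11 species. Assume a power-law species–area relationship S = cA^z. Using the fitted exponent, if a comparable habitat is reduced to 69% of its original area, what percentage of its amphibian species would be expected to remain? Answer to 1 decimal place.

z = ln(11/5) / ln(556/6.78) = 0.7885 / 4.4068 = 0.1789
S_new/S_old = (A_new/A_old)^z = 0.69^0.1789 = exp(0.1789 × -0.3711) = 0.9358

93.6%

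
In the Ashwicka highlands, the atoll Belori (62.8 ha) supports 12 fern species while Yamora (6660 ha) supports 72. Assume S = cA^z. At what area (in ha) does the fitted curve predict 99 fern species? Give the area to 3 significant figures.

z = ln(72/12) / ln(6660/62.8) = 1.7918 / 4.6639 = 0.3842
c = 12 / 62.8^0.3842 = 12 / 4.906 = 2.446
A = (99/2.446)^(1/0.3842) ⇒ ln A = ln(40.47)/0.3842 = 9.6328
A = e^9.6328 ≈ 15257 ha

15300 ha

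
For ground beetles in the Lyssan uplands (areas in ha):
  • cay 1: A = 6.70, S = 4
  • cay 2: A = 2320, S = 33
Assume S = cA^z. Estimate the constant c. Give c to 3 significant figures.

2.01

z = ln(S₂/S₁) / ln(A₂/A₁) = ln(33/4) / ln(2320/6.7) = 2.1102 / 5.8472 = 0.3609
c = S₁ / A₁^z = 4 / 6.7^0.3609 = 4 / 1.987 = 2.013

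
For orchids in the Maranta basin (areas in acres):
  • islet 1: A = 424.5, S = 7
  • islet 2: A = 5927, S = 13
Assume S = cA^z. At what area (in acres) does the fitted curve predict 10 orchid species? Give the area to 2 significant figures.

z = ln(13/7) / ln(5927/424.5) = 0.6190 / 2.6364 = 0.2348
c = 7 / 424.5^0.2348 = 7 / 4.14 = 1.691
A = (10/1.691)^(1/0.2348) ⇒ ln A = ln(5.915)/0.2348 = 7.5699
A = e^7.5699 ≈ 1939 acres

1900 acres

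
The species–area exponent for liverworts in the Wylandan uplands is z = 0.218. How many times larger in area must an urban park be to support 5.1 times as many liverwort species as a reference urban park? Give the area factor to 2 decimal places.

(A₂/A₁)^0.218 = 5.1, so A₂/A₁ = 5.1^(1/0.218) = 5.1^4.587
ln(A₂/A₁) = ln 5.1 / 0.218 = 1.6292 / 0.218 = 7.4736
A₂/A₁ = e^7.4736 ≈ 1761

1760.90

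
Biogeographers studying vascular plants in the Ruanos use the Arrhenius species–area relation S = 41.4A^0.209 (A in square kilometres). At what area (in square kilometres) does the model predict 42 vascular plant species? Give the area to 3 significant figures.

42 = 41.4 × A^0.209  ⇒  A^0.209 = 42/41.4 = 1.014
ln A = ln(1.014) / 0.209 = 0.0144 / 0.209 = 0.0688
A = e^0.0688 ≈ 1.071 square kilometres

1.07 square kilometres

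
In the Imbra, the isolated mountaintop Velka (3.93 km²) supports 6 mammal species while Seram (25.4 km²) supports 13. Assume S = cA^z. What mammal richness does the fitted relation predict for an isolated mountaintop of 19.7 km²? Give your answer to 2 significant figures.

z = ln(13/6) / ln(25.4/3.93) = 0.7732 / 1.8661 = 0.4143
c = 6 / 3.93^0.4143 = 6 / 1.763 = 3.403
S₃ = 3.403 × 19.7^0.4143 = 3.403 × 3.438 ≈ 11.7

12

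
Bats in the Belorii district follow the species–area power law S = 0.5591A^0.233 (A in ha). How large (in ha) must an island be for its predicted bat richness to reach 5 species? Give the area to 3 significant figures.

5 = 0.5591 × A^0.233  ⇒  A^0.233 = 5/0.5591 = 8.943
ln A = ln(8.943) / 0.233 = 2.1909 / 0.233 = 9.4029
A = e^9.4029 ≈ 12123 ha

12100 ha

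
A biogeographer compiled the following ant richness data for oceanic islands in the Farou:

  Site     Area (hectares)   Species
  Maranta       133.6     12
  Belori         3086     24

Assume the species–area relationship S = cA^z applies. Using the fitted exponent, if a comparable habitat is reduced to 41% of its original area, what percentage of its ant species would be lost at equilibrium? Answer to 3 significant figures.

17.9%

z = ln(24/12) / ln(3086/133.6) = 0.6931 / 3.1398 = 0.2208
S_new/S_old = (A_new/A_old)^z = 0.41^0.2208 = exp(0.2208 × -0.8916) = 0.8213
Fraction lost = 1 − 0.8213 = 0.1787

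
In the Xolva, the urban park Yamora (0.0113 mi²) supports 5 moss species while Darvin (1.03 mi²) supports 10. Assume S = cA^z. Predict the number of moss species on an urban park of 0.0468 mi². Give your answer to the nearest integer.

z = ln(10/5) / ln(1.03/0.0113) = 0.6931 / 4.5125 = 0.1536
c = 5 / 0.0113^0.1536 = 5 / 0.5023 = 9.955
S₃ = 9.955 × 0.0468^0.1536 = 9.955 × 0.6248 ≈ 6.22

6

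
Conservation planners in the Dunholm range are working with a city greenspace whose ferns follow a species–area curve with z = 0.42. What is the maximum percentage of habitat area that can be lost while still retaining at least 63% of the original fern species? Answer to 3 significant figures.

Need (A_new/A_old)^0.42 = 0.63, so A_new/A_old = 0.63^(1/0.42) = 0.63^2.381
ln(A_new/A_old) = ln 0.63 / 0.42 = -0.4620 / 0.42 = -1.1001
A_new/A_old = e^-1.1001 ≈ 0.3328
Fraction that can be lost = 1 − 0.3328 = 0.6672

66.7%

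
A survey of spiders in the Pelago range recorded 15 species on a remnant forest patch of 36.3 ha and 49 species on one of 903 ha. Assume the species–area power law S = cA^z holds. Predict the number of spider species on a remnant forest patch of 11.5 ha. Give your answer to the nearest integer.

z = ln(49/15) / ln(903/36.3) = 1.1838 / 3.2139 = 0.3683
c = 15 / 36.3^0.3683 = 15 / 3.755 = 3.995
S₃ = 3.995 × 11.5^0.3683 = 3.995 × 2.459 ≈ 9.822

10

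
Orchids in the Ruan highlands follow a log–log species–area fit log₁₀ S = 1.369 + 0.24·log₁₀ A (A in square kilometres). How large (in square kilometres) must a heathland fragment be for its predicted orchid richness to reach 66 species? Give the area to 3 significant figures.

75.4 square kilometres

66 = 23.39 × A^0.24  ⇒  A^0.24 = 66/23.39 = 2.822
ln A = ln(2.822) / 0.24 = 1.0374 / 0.24 = 4.3226
A = e^4.3226 ≈ 75.38 square kilometres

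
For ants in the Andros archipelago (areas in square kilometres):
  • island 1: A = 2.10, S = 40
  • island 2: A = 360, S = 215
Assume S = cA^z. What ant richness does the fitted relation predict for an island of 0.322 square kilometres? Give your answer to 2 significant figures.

22

z = ln(215/40) / ln(360/2.1) = 1.6818 / 5.1442 = 0.3269
c = 40 / 2.1^0.3269 = 40 / 1.275 = 31.38
S₃ = 31.38 × 0.322^0.3269 = 31.38 × 0.6904 ≈ 21.67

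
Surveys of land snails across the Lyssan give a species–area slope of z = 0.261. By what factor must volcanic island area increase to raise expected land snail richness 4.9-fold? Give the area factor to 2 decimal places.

(A₂/A₁)^0.261 = 4.9, so A₂/A₁ = 4.9^(1/0.261) = 4.9^3.831
ln(A₂/A₁) = ln 4.9 / 0.261 = 1.5892 / 0.261 = 6.0890
A₂/A₁ = e^6.0890 ≈ 441

440.99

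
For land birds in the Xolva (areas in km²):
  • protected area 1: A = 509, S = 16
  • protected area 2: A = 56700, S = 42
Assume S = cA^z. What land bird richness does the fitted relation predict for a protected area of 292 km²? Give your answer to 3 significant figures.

14.3

z = ln(42/16) / ln(56700/509) = 0.9651 / 4.7131 = 0.2048
c = 16 / 509^0.2048 = 16 / 3.583 = 4.466
S₃ = 4.466 × 292^0.2048 = 4.466 × 3.198 ≈ 14.28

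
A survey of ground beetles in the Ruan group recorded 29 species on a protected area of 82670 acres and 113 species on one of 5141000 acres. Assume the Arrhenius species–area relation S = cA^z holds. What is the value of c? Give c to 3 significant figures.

z = ln(S₂/S₁) / ln(A₂/A₁) = ln(113/29) / ln(5141000/82670) = 1.3601 / 4.1301 = 0.3293
c = S₁ / A₁^z = 29 / 82670^0.3293 = 29 / 41.62 = 0.6967

0.697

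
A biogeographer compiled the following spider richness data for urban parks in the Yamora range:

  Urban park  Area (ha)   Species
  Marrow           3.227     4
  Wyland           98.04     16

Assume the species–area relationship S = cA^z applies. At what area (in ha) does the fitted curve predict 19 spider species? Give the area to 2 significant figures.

z = ln(16/4) / ln(98.04/3.227) = 1.3863 / 3.4138 = 0.4061
c = 4 / 3.227^0.4061 = 4 / 1.609 = 2.486
A = (19/2.486)^(1/0.4061) ⇒ ln A = ln(7.644)/0.4061 = 5.0086
A = e^5.0086 ≈ 149.7 ha

150 ha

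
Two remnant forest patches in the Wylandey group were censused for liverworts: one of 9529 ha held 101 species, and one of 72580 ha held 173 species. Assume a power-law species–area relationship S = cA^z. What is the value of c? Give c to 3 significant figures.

8.90

z = ln(S₂/S₁) / ln(A₂/A₁) = ln(173/101) / ln(72580/9529) = 0.5382 / 2.0303 = 0.2651
c = S₁ / A₁^z = 101 / 9529^0.2651 = 101 / 11.34 = 8.905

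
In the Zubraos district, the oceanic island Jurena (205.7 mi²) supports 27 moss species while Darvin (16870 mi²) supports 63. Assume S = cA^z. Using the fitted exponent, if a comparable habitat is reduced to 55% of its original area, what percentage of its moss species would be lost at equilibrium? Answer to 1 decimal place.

z = ln(63/27) / ln(16870/205.7) = 0.8473 / 4.4069 = 0.1923
S_new/S_old = (A_new/A_old)^z = 0.55^0.1923 = exp(0.1923 × -0.5978) = 0.8914
Fraction lost = 1 − 0.8914 = 0.1086

10.9%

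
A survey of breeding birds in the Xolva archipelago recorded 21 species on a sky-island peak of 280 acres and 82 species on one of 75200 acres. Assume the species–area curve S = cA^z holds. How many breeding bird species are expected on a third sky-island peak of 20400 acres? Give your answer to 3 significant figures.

59.7

z = ln(82/21) / ln(75200/280) = 1.3622 / 5.5931 = 0.2435
c = 21 / 280^0.2435 = 21 / 3.945 = 5.324
S₃ = 5.324 × 20400^0.2435 = 5.324 × 11.21 ≈ 59.68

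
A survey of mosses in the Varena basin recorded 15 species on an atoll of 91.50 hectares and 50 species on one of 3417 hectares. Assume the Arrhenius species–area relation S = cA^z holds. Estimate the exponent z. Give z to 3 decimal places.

0.333

Taking logs: ln S = ln c + z ln A, so z = (ln S₂ − ln S₁)/(ln A₂ − ln A₁).
z = ln(50/15) / ln(3417/91.5) = ln(3.333) / ln(37.34) = 1.2040 / 3.6202 = 0.3326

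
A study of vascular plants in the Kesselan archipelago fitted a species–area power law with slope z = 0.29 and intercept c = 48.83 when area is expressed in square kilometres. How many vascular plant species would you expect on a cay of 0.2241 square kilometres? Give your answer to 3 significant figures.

S = 48.83 × 0.2241^0.29
ln S = ln 48.83 + 0.29 × ln 0.2241 = 3.8883 + 0.29 × -1.4957 = 3.4546
S = e^3.4546 ≈ 31.65

31.6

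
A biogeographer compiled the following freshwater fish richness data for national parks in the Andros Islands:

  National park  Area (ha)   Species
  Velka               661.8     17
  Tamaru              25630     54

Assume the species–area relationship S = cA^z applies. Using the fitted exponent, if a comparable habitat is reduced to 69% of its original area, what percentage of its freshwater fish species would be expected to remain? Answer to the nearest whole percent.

z = ln(54/17) / ln(25630/661.8) = 1.1558 / 3.6566 = 0.3161
S_new/S_old = (A_new/A_old)^z = 0.69^0.3161 = exp(0.3161 × -0.3711) = 0.8893

89%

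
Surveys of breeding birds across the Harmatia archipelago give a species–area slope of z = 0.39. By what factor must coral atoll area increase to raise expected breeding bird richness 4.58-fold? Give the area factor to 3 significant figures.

(A₂/A₁)^0.39 = 4.58, so A₂/A₁ = 4.58^(1/0.39) = 4.58^2.564
ln(A₂/A₁) = ln 4.58 / 0.39 = 1.5217 / 0.39 = 3.9018
A₂/A₁ = e^3.9018 ≈ 49.49

49.5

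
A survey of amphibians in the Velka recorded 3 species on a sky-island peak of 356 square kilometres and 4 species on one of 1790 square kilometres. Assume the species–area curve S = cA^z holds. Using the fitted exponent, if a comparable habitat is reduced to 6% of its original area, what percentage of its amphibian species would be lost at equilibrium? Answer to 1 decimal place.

z = ln(4/3) / ln(1790/356) = 0.2877 / 1.6150 = 0.1781
S_new/S_old = (A_new/A_old)^z = 0.06^0.1781 = exp(0.1781 × -2.8134) = 0.6058
Fraction lost = 1 − 0.6058 = 0.3942

39.4%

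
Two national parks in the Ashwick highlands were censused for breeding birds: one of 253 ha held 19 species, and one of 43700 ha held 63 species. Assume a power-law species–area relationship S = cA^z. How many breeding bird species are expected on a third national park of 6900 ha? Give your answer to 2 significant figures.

z = ln(63/19) / ln(43700/253) = 1.1987 / 5.1517 = 0.2327
c = 19 / 253^0.2327 = 19 / 3.624 = 5.243
S₃ = 5.243 × 6900^0.2327 = 5.243 × 7.82 ≈ 41

41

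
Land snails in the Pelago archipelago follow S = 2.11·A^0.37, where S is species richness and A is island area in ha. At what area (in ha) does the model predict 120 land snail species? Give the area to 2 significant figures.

120 = 2.11 × A^0.37  ⇒  A^0.37 = 120/2.11 = 56.87
ln A = ln(56.87) / 0.37 = 4.0408 / 0.37 = 10.9211
A = e^10.9211 ≈ 55331 ha

55000 ha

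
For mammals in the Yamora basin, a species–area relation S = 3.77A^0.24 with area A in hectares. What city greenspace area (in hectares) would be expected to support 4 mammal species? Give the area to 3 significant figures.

1.28 hectares

4 = 3.77 × A^0.24  ⇒  A^0.24 = 4/3.77 = 1.061
ln A = ln(1.061) / 0.24 = 0.0592 / 0.24 = 0.2467
A = e^0.2467 ≈ 1.28 hectares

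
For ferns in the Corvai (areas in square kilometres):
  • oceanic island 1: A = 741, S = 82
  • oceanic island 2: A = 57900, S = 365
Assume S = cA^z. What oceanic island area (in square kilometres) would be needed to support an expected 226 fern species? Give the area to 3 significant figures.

14300 square kilometres

z = ln(365/82) / ln(57900/741) = 1.4932 / 4.3585 = 0.3426
c = 82 / 741^0.3426 = 82 / 9.62 = 8.524
A = (226/8.524)^(1/0.3426) ⇒ ln A = ln(26.51)/0.3426 = 9.5673
A = e^9.5673 ≈ 14289 square kilometres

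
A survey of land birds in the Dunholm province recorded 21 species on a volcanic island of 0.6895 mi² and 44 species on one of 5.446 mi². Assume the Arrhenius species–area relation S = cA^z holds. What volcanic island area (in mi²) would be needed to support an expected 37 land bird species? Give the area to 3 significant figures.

z = ln(44/21) / ln(5.446/0.6895) = 0.7397 / 2.0667 = 0.3579
c = 21 / 0.6895^0.3579 = 21 / 0.8754 = 23.99
A = (37/23.99)^(1/0.3579) ⇒ ln A = ln(1.542)/0.3579 = 1.2108
A = e^1.2108 ≈ 3.356 mi²

3.36 mi²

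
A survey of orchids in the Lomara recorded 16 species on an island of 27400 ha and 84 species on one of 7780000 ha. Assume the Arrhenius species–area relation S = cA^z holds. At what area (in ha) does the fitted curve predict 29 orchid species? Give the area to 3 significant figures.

z = ln(84/16) / ln(7780000/27400) = 1.6582 / 5.6488 = 0.2936
c = 16 / 27400^0.2936 = 16 / 20.08 = 0.7969
A = (29/0.7969)^(1/0.2936) ⇒ ln A = ln(36.39)/0.2936 = 12.2442
A = e^12.2442 ≈ 207767 ha

208000 ha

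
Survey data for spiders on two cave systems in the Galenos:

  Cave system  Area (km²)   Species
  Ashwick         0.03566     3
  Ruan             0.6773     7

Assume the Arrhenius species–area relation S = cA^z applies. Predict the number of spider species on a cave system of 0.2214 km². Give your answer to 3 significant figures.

z = ln(7/3) / ln(0.6773/0.03566) = 0.8473 / 2.9441 = 0.2878
c = 3 / 0.03566^0.2878 = 3 / 0.3831 = 7.831
S₃ = 7.831 × 0.2214^0.2878 = 7.831 × 0.648 ≈ 5.074

5.07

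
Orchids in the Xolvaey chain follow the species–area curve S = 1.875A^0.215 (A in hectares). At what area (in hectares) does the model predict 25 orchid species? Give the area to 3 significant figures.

25 = 1.875 × A^0.215  ⇒  A^0.215 = 25/1.875 = 13.33
ln A = ln(13.33) / 0.215 = 2.5903 / 0.215 = 12.0478
A = e^12.0478 ≈ 170716 hectares

171000 hectares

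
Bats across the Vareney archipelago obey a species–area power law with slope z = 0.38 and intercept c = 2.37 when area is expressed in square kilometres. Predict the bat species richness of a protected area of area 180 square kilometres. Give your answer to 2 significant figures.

S = 2.37 × 180^0.38
ln S = ln 2.37 + 0.38 × ln 180 = 0.8629 + 0.38 × 5.1930 = 2.8362
S = e^2.8362 ≈ 17.05

17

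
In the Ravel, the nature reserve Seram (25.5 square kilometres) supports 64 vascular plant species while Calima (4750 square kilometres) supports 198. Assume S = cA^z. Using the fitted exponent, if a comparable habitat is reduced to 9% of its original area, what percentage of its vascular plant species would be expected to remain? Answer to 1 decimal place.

59.4%

z = ln(198/64) / ln(4750/25.5) = 1.1294 / 5.2272 = 0.2161
S_new/S_old = (A_new/A_old)^z = 0.09^0.2161 = exp(0.2161 × -2.4079) = 0.5944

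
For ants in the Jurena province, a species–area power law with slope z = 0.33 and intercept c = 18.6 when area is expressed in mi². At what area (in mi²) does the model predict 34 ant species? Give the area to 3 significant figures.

34 = 18.6 × A^0.33  ⇒  A^0.33 = 34/18.6 = 1.828
ln A = ln(1.828) / 0.33 = 0.6032 / 0.33 = 1.8279
A = e^1.8279 ≈ 6.221 mi²

6.22 mi²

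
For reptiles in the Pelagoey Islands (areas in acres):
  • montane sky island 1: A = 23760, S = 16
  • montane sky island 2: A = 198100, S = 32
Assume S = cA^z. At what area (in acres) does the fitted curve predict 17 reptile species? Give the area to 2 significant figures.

29000 acres

z = ln(32/16) / ln(198100/23760) = 0.6931 / 2.1208 = 0.3268
c = 16 / 23760^0.3268 = 16 / 26.93 = 0.5942
A = (17/0.5942)^(1/0.3268) ⇒ ln A = ln(28.61)/0.3268 = 10.2612
A = e^10.2612 ≈ 28602 acres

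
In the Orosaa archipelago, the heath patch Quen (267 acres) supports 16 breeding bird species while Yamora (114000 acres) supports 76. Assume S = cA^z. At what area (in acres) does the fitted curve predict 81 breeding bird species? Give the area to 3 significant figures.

z = ln(76/16) / ln(114000/267) = 1.5581 / 6.0567 = 0.2573
c = 16 / 267^0.2573 = 16 / 4.21 = 3.801
A = (81/3.801)^(1/0.2573) ⇒ ln A = ln(21.31)/0.2573 = 11.8916
A = e^11.8916 ≈ 146038 acres

146000 acres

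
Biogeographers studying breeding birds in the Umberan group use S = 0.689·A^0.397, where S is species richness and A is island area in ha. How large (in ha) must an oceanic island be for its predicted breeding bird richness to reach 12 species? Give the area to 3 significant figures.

1340 ha

12 = 0.689 × A^0.397  ⇒  A^0.397 = 12/0.689 = 17.42
ln A = ln(17.42) / 0.397 = 2.8574 / 0.397 = 7.1975
A = e^7.1975 ≈ 1336 ha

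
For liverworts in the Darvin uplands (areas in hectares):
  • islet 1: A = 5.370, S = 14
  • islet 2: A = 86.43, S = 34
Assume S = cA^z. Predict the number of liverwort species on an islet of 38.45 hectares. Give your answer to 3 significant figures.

z = ln(34/14) / ln(86.43/5.37) = 0.8873 / 2.7785 = 0.3193
c = 14 / 5.37^0.3193 = 14 / 1.71 = 8.185
S₃ = 8.185 × 38.45^0.3193 = 8.185 × 3.207 ≈ 26.25

26.3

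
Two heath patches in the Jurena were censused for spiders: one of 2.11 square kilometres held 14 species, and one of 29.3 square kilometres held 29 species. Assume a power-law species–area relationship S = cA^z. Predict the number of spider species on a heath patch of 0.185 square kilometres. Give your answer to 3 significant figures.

z = ln(29/14) / ln(29.3/2.11) = 0.7282 / 2.6309 = 0.2768
c = 14 / 2.11^0.2768 = 14 / 1.23 = 11.39
S₃ = 11.39 × 0.185^0.2768 = 11.39 × 0.6268 ≈ 7.137

7.14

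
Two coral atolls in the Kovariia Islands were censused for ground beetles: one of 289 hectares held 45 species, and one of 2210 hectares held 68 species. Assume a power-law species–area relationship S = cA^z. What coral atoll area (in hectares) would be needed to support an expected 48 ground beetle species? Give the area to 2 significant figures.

z = ln(68/45) / ln(2210/289) = 0.4128 / 2.0343 = 0.2029
c = 45 / 289^0.2029 = 45 / 3.158 = 14.25
A = (48/14.25)^(1/0.2029) ⇒ ln A = ln(3.369)/0.2029 = 5.9844
A = e^5.9844 ≈ 397.2 hectares

400 hectares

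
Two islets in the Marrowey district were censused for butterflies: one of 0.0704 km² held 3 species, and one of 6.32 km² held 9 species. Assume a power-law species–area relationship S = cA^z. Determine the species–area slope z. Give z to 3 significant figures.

Taking logs: ln S = ln c + z ln A, so z = (ln S₂ − ln S₁)/(ln A₂ − ln A₁).
z = ln(9/3) / ln(6.32/0.0704) = ln(3) / ln(89.77) = 1.0986 / 4.4973 = 0.2443

0.244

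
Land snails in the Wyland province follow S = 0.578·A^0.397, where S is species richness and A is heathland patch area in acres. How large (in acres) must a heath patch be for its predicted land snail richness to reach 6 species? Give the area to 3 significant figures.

6 = 0.578 × A^0.397  ⇒  A^0.397 = 6/0.578 = 10.38
ln A = ln(10.38) / 0.397 = 2.3399 / 0.397 = 5.8941
A = e^5.8941 ≈ 362.9 acres

363 acres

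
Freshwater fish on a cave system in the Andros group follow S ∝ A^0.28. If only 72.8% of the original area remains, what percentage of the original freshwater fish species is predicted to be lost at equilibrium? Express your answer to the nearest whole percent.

9%

S_new/S_old = (A_new/A_old)^z = 0.728^0.28
= exp(0.28 × ln 0.728) = exp(0.28 × -0.3175) = exp(-0.0889) ≈ 0.9149
Fraction lost = 1 − 0.9149 = 0.08505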